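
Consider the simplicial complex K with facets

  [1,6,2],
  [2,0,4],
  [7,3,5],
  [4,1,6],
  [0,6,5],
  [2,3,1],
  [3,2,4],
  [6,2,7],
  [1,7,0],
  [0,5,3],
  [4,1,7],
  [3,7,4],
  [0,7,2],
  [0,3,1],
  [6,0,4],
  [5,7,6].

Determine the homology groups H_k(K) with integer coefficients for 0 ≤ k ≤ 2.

Order the vertices as 0 < 1 < 2 < 3 < 4 < 5 < 6 < 7. Listing each simplex with vertices in this order, K has dimension 2 with simplices:

  0-simplices (8): [0], [1], [2], [3], [4], [5], [6], [7]
  1-simplices (24): (24 of them)
  2-simplices (16): [0,1,3], [0,1,7], [0,2,4], [0,2,7], [0,3,5], [0,4,6], [0,5,6], [1,2,3], [1,2,6], [1,4,6], [1,4,7], [2,3,4], [2,6,7], [3,4,7], [3,5,7], [5,6,7]

giving chain groups C_0 ≅ Z^8, C_1 ≅ Z^24, C_2 ≅ Z^16.

Boundary ∂_1: C_1 → C_0 is given by ∂[p,q] = [q] − [p]. For instance
  ∂[1,7] = [7] − [1].
The 8×24 boundary matrix has rank 7 and Smith normal form diag(1,1,1,1,1,1,1).

∂_2: C_2 → C_1 sends each 2-simplex [p,q,r] to [q,r] − [p,r] + [p,q]. For instance
  ∂[0,3,5] = [3,5] − [0,5] + [0,3],
  ∂[0,2,4] = [2,4] − [0,4] + [0,2].
The resulting 24×16 matrix has rank 15, and its Smith normal form has invariant factors (1,1,1,1,1,1,1,1,1,1,1,1,1,1,1).

Reading off H_k = ker ∂_k / im ∂_{k+1}:

  H_0: rank C_0 − rank ∂_1 = 8 − 7 = 1, and the invariant factors of ∂_1 are all 1, so H_0 = Z.
  H_1: rank ker ∂_1 − rank ∂_2 = (24 − 7) − 15 = 2, and the invariant factors of ∂_2 are all 1, so H_1 = Z^2.
  H_2: rank ker ∂_2 − rank ∂_3 = (16 − 15) − 0 = 1, and there is no ∂_3, so H_2 = Z.

As a check, the Euler characteristic is 8 − 24 + 16 = 0, which agrees with 1 − 2 + 1 = 0.

H_0 = Z,  H_1 = Z^2,  H_2 = Z.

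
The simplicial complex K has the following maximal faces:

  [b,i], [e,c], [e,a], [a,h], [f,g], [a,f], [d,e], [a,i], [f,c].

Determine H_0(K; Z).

H_0 ≅ Z.

Order the vertices as a < b < c < d < e < f < g < h < i. Listing each simplex with vertices in this order, K has dimension 1 with simplices:

  0-simplices (9): a, b, c, d, e, f, g, h, i
  1-simplices (9): ae, af, ah, ai, bi, ce, cf, de, fg

so the chain groups are C_0 ≅ Z^9, C_1 ≅ Z^9.

Boundary ∂_1: C_1 → C_0 maps an edge to its endpoints' difference, ∂[p,q] = q − p. For instance
  ∂af = f − a.
The resulting 9×9 matrix has rank 8, and its Smith normal form has invariant factors (1,1,1,1,1,1,1,1).

From H_k ≅ ker(∂_k) / im(∂_{k+1}) we obtain:

  H_0: rank C_0 − rank ∂_1 = 9 − 8 = 1, and the invariant factors of ∂_1 are all 1, so H_0 = Z.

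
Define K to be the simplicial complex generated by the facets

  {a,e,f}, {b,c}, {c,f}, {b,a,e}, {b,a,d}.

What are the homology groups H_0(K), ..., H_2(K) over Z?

H_0 ≅ Z,  H_1 ≅ Z,  H_2 = 0.

Order the vertices as a < b < c < d < e < f. Listing each simplex with vertices in this order, K has dimension 2 with simplices:

  0-simplices (6): a, b, c, d, e, f
  1-simplices (9): ab, ad, ae, af, bc, bd, be, cf, ef
  2-simplices (3): abd, abe, aef

giving chain groups C_0 ≅ Z^6, C_1 ≅ Z^9, C_2 ≅ Z^3.

Boundary ∂_1: C_1 → C_0 is given by ∂[p,q] = [q] − [p]. For instance
  ∂bc = c − b.
The resulting 6×9 matrix has rank 5, and its Smith normal form has invariant factors (1,1,1,1,1).

The boundary map ∂_2: C_2 → C_1 sends each 2-simplex [p,q,r] to [q,r] − [p,r] + [p,q]. For instance
  ∂aef = ef − af + ae,
  ∂abd = bd − ad + ab.
The 9×3 boundary matrix has rank 3 and Smith normal form diag(1,1,1).

Now H_k = ker ∂_k / im ∂_{k+1}, so:

  H_0: rank C_0 − rank ∂_1 = 6 − 5 = 1, and the invariant factors of ∂_1 are all 1, so H_0 ≅ Z.
  H_1: rank ker ∂_1 − rank ∂_2 = (9 − 5) − 3 = 1, and the invariant factors of ∂_2 are all 1, so H_1 ≅ Z.
  H_2: rank ker ∂_2 − rank ∂_3 = (3 − 3) − 0 = 0, and there is no ∂_3, so H_2 ≅ 0.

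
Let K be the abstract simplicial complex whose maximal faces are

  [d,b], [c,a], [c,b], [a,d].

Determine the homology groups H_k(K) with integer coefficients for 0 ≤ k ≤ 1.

Take the total order a < b < c < d on the vertex set. Then K (dimension 1) consists of the simplices:

  0-simplices (4): a, b, c, d
  1-simplices (4): ac, ad, bc, bd

giving chain groups C_0 ≅ Z^4, C_1 ≅ Z^4.

The boundary map ∂_1: C_1 → C_0 maps an edge to its endpoints' difference, ∂[p,q] = q − p. For instance
  ∂bc = c − b.
The 4×4 boundary matrix has rank 3 and Smith normal form diag(1,1,1).

Computing H_k = (kernel of ∂_k) / (image of ∂_{k+1}):

  H_0: rank C_0 − rank ∂_1 = 4 − 3 = 1, and the invariant factors of ∂_1 are all 1, so H_0 ≅ Z.
  H_1: rank ker ∂_1 − rank ∂_2 = (4 − 3) − 0 = 1, and there is no ∂_2, so H_1 ≅ Z.

(K is a triangulation of the circle S^1.)

H_0 ≅ Z,  H_1 ≅ Z.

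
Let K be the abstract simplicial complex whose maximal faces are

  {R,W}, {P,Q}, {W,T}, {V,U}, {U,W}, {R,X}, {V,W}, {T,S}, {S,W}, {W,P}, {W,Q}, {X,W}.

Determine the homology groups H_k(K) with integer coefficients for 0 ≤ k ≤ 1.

Fix the vertex order P < Q < R < S < T < U < V < W < X and write every simplex with vertices in increasing order. Then dim K = 1 and the simplices of K are:

  0-simplices (9): P, Q, R, S, T, U, V, W, X
  1-simplices (12): PQ, PW, QW, RW, RX, ST, SW, TW, UV, UW, VW, WX

Hence C_0 ≅ Z^9, C_1 ≅ Z^12.

∂_1: C_1 → C_0 is given by ∂[p,q] = [q] − [p]. For instance
  ∂UW = W − U.
As a 9×12 matrix over Z this has rank 8, with invariant factors (1,1,1,1,1,1,1,1).

From H_k ≅ ker(∂_k) / im(∂_{k+1}) we obtain:

  H_0: rank C_0 − rank ∂_1 = 9 − 8 = 1, and the invariant factors of ∂_1 are all 1, so H_0 ≅ Z.
  H_1: rank ker ∂_1 − rank ∂_2 = (12 − 8) − 0 = 4, and there is no ∂_2, so H_1 ≅ Z^4.

As a check, the Euler characteristic is 9 − 12 = -3, which agrees with 1 − 4 = -3.

H_0 ≅ Z,  H_1 ≅ Z^4.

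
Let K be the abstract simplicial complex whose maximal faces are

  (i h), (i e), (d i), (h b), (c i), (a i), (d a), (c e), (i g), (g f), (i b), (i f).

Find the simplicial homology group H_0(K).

H_0 ≅ Z.

We work with the vertex ordering a < b < c < d < e < f < g < h < i. The simplices of K, each written with vertices in increasing order, are:

  0-simplices (9): a, b, c, d, e, f, g, h, i
  1-simplices (12): ad, ai, bh, bi, ce, ci, di, ei, fg, fi, gi, hi

so the chain groups are C_0 ≅ Z^9, C_1 ≅ Z^12.

∂_1: C_1 → C_0 is given by ∂[p,q] = [q] − [p]. For instance
  ∂ci = i − c.
This gives a 9×12 integer matrix of rank 8; reducing to Smith normal form yields diagonal entries (1,1,1,1,1,1,1,1).

From H_k ≅ ker(∂_k) / im(∂_{k+1}) we obtain:

  H_0: rank C_0 − rank ∂_1 = 9 − 8 = 1, and the invariant factors of ∂_1 are all 1, so H_0 ≅ Z.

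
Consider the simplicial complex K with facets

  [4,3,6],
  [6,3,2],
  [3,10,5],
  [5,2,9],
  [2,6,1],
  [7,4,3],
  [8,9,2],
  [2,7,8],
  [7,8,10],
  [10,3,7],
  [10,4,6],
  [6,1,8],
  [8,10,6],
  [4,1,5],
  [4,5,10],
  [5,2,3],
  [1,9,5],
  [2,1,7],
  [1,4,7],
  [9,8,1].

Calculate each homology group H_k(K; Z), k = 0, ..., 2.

We work with the vertex ordering 1 < 2 < 3 < 4 < 5 < 6 < 7 < 8 < 9 < 10. The simplices of K, each written with vertices in increasing order, are:

  0-simplices (10): [1], [2], [3], [4], [5], [6], [7], [8], [9], [10]
  1-simplices (30): (30 of them)
  2-simplices (20): (20 of them)

so the chain groups are C_0 ≅ Z^10, C_1 ≅ Z^30, C_2 ≅ Z^20.

∂_1: C_1 → C_0 maps an edge to its endpoints' difference, ∂[p,q] = q − p. For instance
  ∂[4,6] = [6] − [4].
This gives a 10×30 integer matrix of rank 9; reducing to Smith normal form yields diagonal entries (1,1,1,1,1,1,1,1,1).

The boundary map ∂_2: C_2 → C_1 sends each 2-simplex [p,q,r] to [q,r] − [p,r] + [p,q]. For instance
  ∂[3,5,10] = [5,10] − [3,10] + [3,5],
  ∂[1,4,7] = [4,7] − [1,7] + [1,4].
The resulting 30×20 matrix has rank 20, and its Smith normal form has invariant factors (1,1,1,1,1,1,1,1,1,1,1,1,1,1,1,1,1,1,1,2).

Reading off H_k = ker ∂_k / im ∂_{k+1}:

  H_0: rank C_0 − rank ∂_1 = 10 − 9 = 1, and the invariant factors of ∂_1 are all 1, so H_0 ≅ Z.
  H_1: rank ker ∂_1 − rank ∂_2 = (30 − 9) − 20 = 1, and ∂_2 has invariant factor 2 > 1, so H_1 ≅ Z ⊕ Z/2.
  H_2: rank ker ∂_2 − rank ∂_3 = (20 − 20) − 0 = 0, and there is no ∂_3, so H_2 ≅ 0.

As a check, the Euler characteristic is 10 − 30 + 20 = 0, which agrees with 1 − 1 + 0 = 0.
(K is a triangulation of the Klein bottle.)

H_0 ≅ Z,  H_1 ≅ Z ⊕ Z/2,  H_2 = 0.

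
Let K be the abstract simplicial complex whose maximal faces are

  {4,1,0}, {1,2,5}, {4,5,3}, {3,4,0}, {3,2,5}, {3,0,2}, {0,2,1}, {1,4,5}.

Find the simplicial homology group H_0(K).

H_0 ≅ Z.

Order the vertices as 0 < 1 < 2 < 3 < 4 < 5. Listing each simplex with vertices in this order, K has dimension 2 with simplices:

  0-simplices (6): [0], [1], [2], [3], [4], [5]
  1-simplices (12): [0,1], [0,2], [0,3], [0,4], [1,2], [1,4], [1,5], [2,3], [2,5], [3,4], [3,5], [4,5]
  2-simplices (8): [0,1,2], [0,1,4], [0,2,3], [0,3,4], [1,2,5], [1,4,5], [2,3,5], [3,4,5]

so the chain groups are C_0 ≅ Z^6, C_1 ≅ Z^12, C_2 ≅ Z^8.

∂_1: C_1 → C_0 sends each edge [p,q] (with p < q) to q − p.
The 6×12 boundary matrix has rank 5 and Smith normal form diag(1,1,1,1,1).

Boundary ∂_2: C_2 → C_1 sends each 2-simplex [p,q,r] to [q,r] − [p,r] + [p,q]. For instance
  ∂[0,1,4] = [1,4] − [0,4] + [0,1],
  ∂[0,1,2] = [1,2] − [0,2] + [0,1].
As a 12×8 matrix over Z this has rank 7, with invariant factors (1,1,1,1,1,1,1).

Now H_k = ker ∂_k / im ∂_{k+1}, so:

  H_0: rank C_0 − rank ∂_1 = 6 − 5 = 1, and the invariant factors of ∂_1 are all 1, so H_0 = Z.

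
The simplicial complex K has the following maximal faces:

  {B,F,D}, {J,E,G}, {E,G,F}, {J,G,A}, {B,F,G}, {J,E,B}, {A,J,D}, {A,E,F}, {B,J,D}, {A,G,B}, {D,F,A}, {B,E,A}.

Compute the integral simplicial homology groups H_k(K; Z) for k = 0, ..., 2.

H_0 = Z,  H_1 = Z/2,  H_2 = 0.

We work with the vertex ordering A < B < D < E < F < G < J. The simplices of K, each written with vertices in increasing order, are:

  0-simplices (7): A, B, D, E, F, G, J
  1-simplices (18): AB, AD, AE, AF, AG, AJ, BD, BE, BF, BG, BJ, DF, DJ, EF, EG, EJ, FG, GJ
  2-simplices (12): ABE, ABG, ADF, ADJ, AEF, AGJ, BDF, BDJ, BEJ, BFG, EFG, EGJ

so the chain groups are C_0 ≅ Z^7, C_1 ≅ Z^18, C_2 ≅ Z^12.

Boundary ∂_1: C_1 → C_0 is given by ∂[p,q] = [q] − [p].
The 7×18 boundary matrix has rank 6 and Smith normal form diag(1,1,1,1,1,1).

∂_2: C_2 → C_1 maps a triangle to the signed sum of its edges. For instance
  ∂EFG = FG − EG + EF,
  ∂AEF = EF − AF + AE.
As a 18×12 matrix over Z this has rank 12, with invariant factors (1,1,1,1,1,1,1,1,1,1,1,2).

From H_k ≅ ker(∂_k) / im(∂_{k+1}) we obtain:

  H_0: rank C_0 − rank ∂_1 = 7 − 6 = 1, and the invariant factors of ∂_1 are all 1, so H_0 = Z.
  H_1: rank ker ∂_1 − rank ∂_2 = (18 − 6) − 12 = 0, and ∂_2 has invariant factor 2 > 1, so H_1 = Z/2.
  H_2: rank ker ∂_2 − rank ∂_3 = (12 − 12) − 0 = 0, and there is no ∂_3, so H_2 = 0.

As a check, the Euler characteristic is 7 − 18 + 12 = 1, which agrees with 1 − 0 + 0 = 1.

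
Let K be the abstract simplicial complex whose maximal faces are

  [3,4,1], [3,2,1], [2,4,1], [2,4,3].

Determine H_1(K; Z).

K has 4 vertices, 6 edges, 4 triangles.
rank ∂_1 = 3, rank ∂_2 = 3 ⇒ b_1 = 6 − 3 − 3 = 0; all invariant factors of ∂_2 are 1 so no torsion. So H_1 = 0.

H_1 = 0.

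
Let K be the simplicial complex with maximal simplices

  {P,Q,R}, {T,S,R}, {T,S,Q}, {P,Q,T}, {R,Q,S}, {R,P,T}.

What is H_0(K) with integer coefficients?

H_0 ≅ Z.

Take the total order P < Q < R < S < T on the vertex set. Then K (dimension 2) consists of the simplices:

  0-simplices (5): P, Q, R, S, T
  1-simplices (9): PQ, PR, PT, QR, QS, QT, RS, RT, ST
  2-simplices (6): PQR, PQT, PRT, QRS, QST, RST

so the chain groups are C_0 ≅ Z^5, C_1 ≅ Z^9, C_2 ≅ Z^6.

The boundary map ∂_1: C_1 → C_0 sends each edge [p,q] (with p < q) to q − p. For instance
  ∂RS = S − R.
This gives a 5×9 integer matrix of rank 4; reducing to Smith normal form yields diagonal entries (1,1,1,1).

∂_2: C_2 → C_1 sends each 2-simplex [p,q,r] to [q,r] − [p,r] + [p,q]. For instance
  ∂QST = ST − QT + QS,
  ∂PQT = QT − PT + PQ.
The 9×6 boundary matrix has rank 5 and Smith normal form diag(1,1,1,1,1).

Computing H_k = (kernel of ∂_k) / (image of ∂_{k+1}):

  H_0: rank C_0 − rank ∂_1 = 5 − 4 = 1, and the invariant factors of ∂_1 are all 1, so H_0 = Z.

(K is a triangulation of the 2-sphere S^2.)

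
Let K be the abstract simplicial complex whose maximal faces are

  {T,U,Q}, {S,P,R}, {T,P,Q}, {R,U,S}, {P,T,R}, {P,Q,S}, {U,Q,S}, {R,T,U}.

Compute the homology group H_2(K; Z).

Take the total order P < Q < R < S < T < U on the vertex set. Then K (dimension 2) consists of the simplices:

  0-simplices (6): P, Q, R, S, T, U
  1-simplices (12): PQ, PR, PS, PT, QS, QT, QU, RS, RT, RU, SU, TU
  2-simplices (8): PQS, PQT, PRS, PRT, QSU, QTU, RSU, RTU

giving chain groups C_0 ≅ Z^6, C_1 ≅ Z^12, C_2 ≅ Z^8.

∂_1: C_1 → C_0 maps an edge to its endpoints' difference, ∂[p,q] = q − p.
This gives a 6×12 integer matrix of rank 5; reducing to Smith normal form yields diagonal entries (1,1,1,1,1).

Boundary ∂_2: C_2 → C_1 sends each 2-simplex [p,q,r] to [q,r] − [p,r] + [p,q]. For instance
  ∂PRS = RS − PS + PR,
  ∂QTU = TU − QU + QT.
This gives a 12×8 integer matrix of rank 7; reducing to Smith normal form yields diagonal entries (1,1,1,1,1,1,1).

Now H_k = ker ∂_k / im ∂_{k+1}, so:

  H_2: rank ker ∂_2 − rank ∂_3 = (8 − 7) − 0 = 1, and there is no ∂_3, so H_2 ≅ Z.

(K is a triangulation of the 2-sphere S^2.)

H_2 = Z.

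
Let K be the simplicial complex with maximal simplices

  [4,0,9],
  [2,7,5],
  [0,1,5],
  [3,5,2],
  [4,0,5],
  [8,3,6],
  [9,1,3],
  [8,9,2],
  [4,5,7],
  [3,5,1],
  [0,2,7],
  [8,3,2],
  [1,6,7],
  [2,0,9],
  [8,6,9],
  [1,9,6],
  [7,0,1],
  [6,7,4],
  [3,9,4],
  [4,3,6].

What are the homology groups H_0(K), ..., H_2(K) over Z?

We work with the vertex ordering 0 < 1 < 2 < 3 < 4 < 5 < 6 < 7 < 8 < 9. The simplices of K, each written with vertices in increasing order, are:

  0-simplices (10): [0], [1], [2], [3], [4], [5], [6], [7], [8], [9]
  1-simplices (30): (30 of them)
  2-simplices (20): (20 of them)

giving chain groups C_0 ≅ Z^10, C_1 ≅ Z^30, C_2 ≅ Z^20.

The boundary map ∂_1: C_1 → C_0 maps an edge to its endpoints' difference, ∂[p,q] = q − p.
The resulting 10×30 matrix has rank 9, and its Smith normal form has invariant factors (1,1,1,1,1,1,1,1,1).

∂_2: C_2 → C_1 maps a triangle to the signed sum of its edges. For instance
  ∂[2,3,5] = [3,5] − [2,5] + [2,3],
  ∂[2,3,8] = [3,8] − [2,8] + [2,3].
As a 30×20 matrix over Z this has rank 20, with invariant factors (1,1,1,1,1,1,1,1,1,1,1,1,1,1,1,1,1,1,1,2).

From H_k ≅ ker(∂_k) / im(∂_{k+1}) we obtain:

  H_0: rank C_0 − rank ∂_1 = 10 − 9 = 1, and the invariant factors of ∂_1 are all 1, so H_0 ≅ Z.
  H_1: rank ker ∂_1 − rank ∂_2 = (30 − 9) − 20 = 1, and ∂_2 has invariant factor 2 > 1, so H_1 ≅ Z × Z/2.
  H_2: rank ker ∂_2 − rank ∂_3 = (20 − 20) − 0 = 0, and there is no ∂_3, so H_2 ≅ 0.

(K is a triangulation of the Klein bottle.)

H_0 = Z,  H_1 = Z × Z/2,  H_2 = 0.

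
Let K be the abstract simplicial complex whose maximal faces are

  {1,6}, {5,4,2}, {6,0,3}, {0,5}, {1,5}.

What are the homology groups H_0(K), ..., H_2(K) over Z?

H_0 ≅ Z,  H_1 ≅ Z,  H_2 = 0.

Order the vertices as 0 < 1 < 2 < 3 < 4 < 5 < 6. Listing each simplex with vertices in this order, K has dimension 2 with simplices:

  0-simplices (7): [0], [1], [2], [3], [4], [5], [6]
  1-simplices (9): [0,3], [0,5], [0,6], [1,5], [1,6], [2,4], [2,5], [3,6], [4,5]
  2-simplices (2): [0,3,6], [2,4,5]

giving chain groups C_0 ≅ Z^7, C_1 ≅ Z^9, C_2 ≅ Z^2.

∂_1: C_1 → C_0 maps an edge to its endpoints' difference, ∂[p,q] = q − p.
This gives a 7×9 integer matrix of rank 6; reducing to Smith normal form yields diagonal entries (1,1,1,1,1,1).

∂_2: C_2 → C_1 acts by ∂[p,q,r] = [q,r] − [p,r] + [p,q]. For instance
  ∂[0,3,6] = [3,6] − [0,6] + [0,3],
  ∂[2,4,5] = [4,5] − [2,5] + [2,4].
The 9×2 boundary matrix has rank 2 and Smith normal form diag(1,1).

Now H_k = ker ∂_k / im ∂_{k+1}, so:

  H_0: rank C_0 − rank ∂_1 = 7 − 6 = 1, and the invariant factors of ∂_1 are all 1, so H_0 ≅ Z.
  H_1: rank ker ∂_1 − rank ∂_2 = (9 − 6) − 2 = 1, and the invariant factors of ∂_2 are all 1, so H_1 ≅ Z.
  H_2: rank ker ∂_2 − rank ∂_3 = (2 − 2) − 0 = 0, and there is no ∂_3, so H_2 ≅ 0.

As a check, the Euler characteristic is 7 − 9 + 2 = 0, which agrees with 1 − 1 + 0 = 0.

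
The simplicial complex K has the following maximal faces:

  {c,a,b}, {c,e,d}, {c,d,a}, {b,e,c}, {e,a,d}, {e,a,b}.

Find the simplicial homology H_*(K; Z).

Fix the vertex order a < b < c < d < e and write every simplex with vertices in increasing order. Then dim K = 2 and the simplices of K are:

  0-simplices (5): a, b, c, d, e
  1-simplices (9): ab, ac, ad, ae, bc, be, cd, ce, de
  2-simplices (6): abc, abe, acd, ade, bce, cde

giving chain groups C_0 ≅ Z^5, C_1 ≅ Z^9, C_2 ≅ Z^6.

Boundary ∂_1: C_1 → C_0 is given by ∂[p,q] = [q] − [p]. For instance
  ∂bc = c − b.
As a 5×9 matrix over Z this has rank 4, with invariant factors (1,1,1,1).

The boundary map ∂_2: C_2 → C_1 acts by ∂[p,q,r] = [q,r] − [p,r] + [p,q]. For instance
  ∂ade = de − ae + ad,
  ∂abe = be − ae + ab.
As a 9×6 matrix over Z this has rank 5, with invariant factors (1,1,1,1,1).

From H_k ≅ ker(∂_k) / im(∂_{k+1}) we obtain:

  H_0: rank C_0 − rank ∂_1 = 5 − 4 = 1, and the invariant factors of ∂_1 are all 1, so H_0 = Z.
  H_1: rank ker ∂_1 − rank ∂_2 = (9 − 4) − 5 = 0, and the invariant factors of ∂_2 are all 1, so H_1 = 0.
  H_2: rank ker ∂_2 − rank ∂_3 = (6 − 5) − 0 = 1, and there is no ∂_3, so H_2 = Z.

As a check, the Euler characteristic is 5 − 9 + 6 = 2, which agrees with 1 − 0 + 1 = 2.
(K is a triangulation of the 2-sphere S^2.)

H_0 ≅ Z,  H_1 = 0,  H_2 ≅ Z.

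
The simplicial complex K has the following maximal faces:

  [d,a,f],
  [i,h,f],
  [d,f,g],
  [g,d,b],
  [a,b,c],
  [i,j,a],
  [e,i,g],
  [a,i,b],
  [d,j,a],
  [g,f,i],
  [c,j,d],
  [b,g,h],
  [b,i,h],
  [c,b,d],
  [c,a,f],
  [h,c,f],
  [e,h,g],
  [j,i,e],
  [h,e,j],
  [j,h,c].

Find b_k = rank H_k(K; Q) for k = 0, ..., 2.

We work with the vertex ordering a < b < c < d < e < f < g < h < i < j. The simplices of K, each written with vertices in increasing order, are:

  0-simplices (10): a, b, c, d, e, f, g, h, i, j
  1-simplices (30): ab, ac, ad, af, ai, aj, bc, bd, bg, bh, bi, cd, cf, ch, cj, df, dg, dj, eg, eh, ei, ej, fg, fh, fi, gh, gi, hi, hj, ij
  2-simplices (20): abc, abi, acf, adf, adj, aij, bcd, bdg, bgh, bhi, cdj, cfh, chj, dfg, egh, egi, ehj, eij, fgi, fhi

Hence C_0 ≅ Z^10, C_1 ≅ Z^30, C_2 ≅ Z^20.

The boundary map ∂_1: C_1 → C_0 is given by ∂[p,q] = [q] − [p]. For instance
  ∂df = f − d.
The resulting 10×30 matrix has rank 9, and its Smith normal form has invariant factors (1,1,1,1,1,1,1,1,1).

Boundary ∂_2: C_2 → C_1 maps a triangle to the signed sum of its edges. For instance
  ∂acf = cf − af + ac,
  ∂bdg = dg − bg + bd.
The 30×20 boundary matrix has rank 20 and Smith normal form diag(1,1,1,1,1,1,1,1,1,1,1,1,1,1,1,1,1,1,1,2).

From H_k ≅ ker(∂_k) / im(∂_{k+1}) we obtain:

  H_0: rank C_0 − rank ∂_1 = 10 − 9 = 1, and the invariant factors of ∂_1 are all 1, so H_0 ≅ Z.
  H_1: rank ker ∂_1 − rank ∂_2 = (30 − 9) − 20 = 1, and ∂_2 has invariant factor 2 > 1, so H_1 ≅ Z ⊕ Z/2.
  H_2: rank ker ∂_2 − rank ∂_3 = (20 − 20) − 0 = 0, and there is no ∂_3, so H_2 ≅ 0.

As a check, the Euler characteristic is 10 − 30 + 20 = 0, which agrees with 1 − 1 + 0 = 0.

Hence the Betti numbers are b_0 = 1, b_1 = 1, b_2 = 0.

b_0 = 1, b_1 = 1, b_2 = 0.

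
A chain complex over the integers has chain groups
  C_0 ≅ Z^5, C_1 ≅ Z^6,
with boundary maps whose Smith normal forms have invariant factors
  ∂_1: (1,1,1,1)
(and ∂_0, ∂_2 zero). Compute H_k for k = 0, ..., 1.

H_0 = Z,  H_1 = Z^2.

H_0: b_0 = 5 − 0 − 4 = 1; torsion from ∂_1 factors > 1: none. So H_0 = Z.
H_1: b_1 = 6 − 4 − 0 = 2; torsion from ∂_2 factors > 1: none. So H_1 = Z^2.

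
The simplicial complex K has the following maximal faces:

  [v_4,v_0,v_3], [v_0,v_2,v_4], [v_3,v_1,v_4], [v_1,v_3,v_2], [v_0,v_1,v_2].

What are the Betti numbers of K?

b_0 = 1, b_1 = 1, b_2 = 0.

We work with the vertex ordering v_0 < v_1 < v_2 < v_3 < v_4. The simplices of K, each written with vertices in increasing order, are:

  0-simplices (5): [v_0], [v_1], [v_2], [v_3], [v_4]
  1-simplices (10): [v_0,v_1], [v_0,v_2], [v_0,v_3], [v_0,v_4], [v_1,v_2], [v_1,v_3], [v_1,v_4], [v_2,v_3], [v_2,v_4], [v_3,v_4]
  2-simplices (5): [v_0,v_1,v_2], [v_0,v_2,v_4], [v_0,v_3,v_4], [v_1,v_2,v_3], [v_1,v_3,v_4]

giving chain groups C_0 ≅ Z^5, C_1 ≅ Z^10, C_2 ≅ Z^5.

The boundary map ∂_1: C_1 → C_0 maps an edge to its endpoints' difference, ∂[p,q] = q − p. For instance
  ∂[v_0,v_3] = [v_3] − [v_0].
The 5×10 boundary matrix has rank 4 and Smith normal form diag(1,1,1,1).

∂_2: C_2 → C_1 maps a triangle to the signed sum of its edges. For instance
  ∂[v_1,v_2,v_3] = [v_2,v_3] − [v_1,v_3] + [v_1,v_2],
  ∂[v_1,v_3,v_4] = [v_3,v_4] − [v_1,v_4] + [v_1,v_3].
This gives a 10×5 integer matrix of rank 5; reducing to Smith normal form yields diagonal entries (1,1,1,1,1).

Now H_k = ker ∂_k / im ∂_{k+1}, so:

  H_0: rank C_0 − rank ∂_1 = 5 − 4 = 1, and the invariant factors of ∂_1 are all 1, so H_0 = Z.
  H_1: rank ker ∂_1 − rank ∂_2 = (10 − 4) − 5 = 1, and the invariant factors of ∂_2 are all 1, so H_1 = Z.
  H_2: rank ker ∂_2 − rank ∂_3 = (5 − 5) − 0 = 0, and there is no ∂_3, so H_2 = 0.

As a check, the Euler characteristic is 5 − 10 + 5 = 0, which agrees with 1 − 1 + 0 = 0.
(K is a triangulation of the Möbius band.)

Hence the Betti numbers are b_0 = 1, b_1 = 1, b_2 = 0.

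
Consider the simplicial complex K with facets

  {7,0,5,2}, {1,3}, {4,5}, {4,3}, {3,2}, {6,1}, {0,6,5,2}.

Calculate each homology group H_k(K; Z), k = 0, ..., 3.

We work with the vertex ordering 0 < 1 < 2 < 3 < 4 < 5 < 6 < 7. The simplices of K, each written with vertices in increasing order, are:

  0-simplices (8): [0], [1], [2], [3], [4], [5], [6], [7]
  1-simplices (14): [0,2], [0,5], [0,6], [0,7], [1,3], [1,6], [2,3], [2,5], [2,6], [2,7], [3,4], [4,5], [5,6], [5,7]
  2-simplices (7): [0,2,5], [0,2,6], [0,2,7], [0,5,6], [0,5,7], [2,5,6], [2,5,7]
  3-simplices (2): [0,2,5,6], [0,2,5,7]

giving chain groups C_0 ≅ Z^8, C_1 ≅ Z^14, C_2 ≅ Z^7, C_3 ≅ Z^2.

The boundary map ∂_1: C_1 → C_0 is given by ∂[p,q] = [q] − [p]. For instance
  ∂[0,6] = [6] − [0].
The 8×14 boundary matrix has rank 7 and Smith normal form diag(1,1,1,1,1,1,1).

Boundary ∂_2: C_2 → C_1 maps a triangle to the signed sum of its edges. For instance
  ∂[0,5,6] = [5,6] − [0,6] + [0,5],
  ∂[0,2,6] = [2,6] − [0,6] + [0,2].
This gives a 14×7 integer matrix of rank 5; reducing to Smith normal form yields diagonal entries (1,1,1,1,1).

∂_3: C_3 → C_2 sends each 3-simplex σ to the alternating sum Σ_i (−1)^i (σ with its i-th vertex removed). For instance
  ∂[0,2,5,6] = [2,5,6] − [0,5,6] + [0,2,6] − [0,2,5],
  ∂[0,2,5,7] = [2,5,7] − [0,5,7] + [0,2,7] − [0,2,5].
This gives a 7×2 integer matrix of rank 2; reducing to Smith normal form yields diagonal entries (1,1).

Computing H_k = (kernel of ∂_k) / (image of ∂_{k+1}):

  H_0: rank C_0 − rank ∂_1 = 8 − 7 = 1, and the invariant factors of ∂_1 are all 1, so H_0 ≅ Z.
  H_1: rank ker ∂_1 − rank ∂_2 = (14 − 7) − 5 = 2, and the invariant factors of ∂_2 are all 1, so H_1 ≅ Z^2.
  H_2: rank ker ∂_2 − rank ∂_3 = (7 − 5) − 2 = 0, and the invariant factors of ∂_3 are all 1, so H_2 ≅ 0.
  H_3: rank ker ∂_3 − rank ∂_4 = (2 − 2) − 0 = 0, and there is no ∂_4, so H_3 ≅ 0.

H_0 = Z,  H_1 = Z^2,  H_2 = 0,  H_3 = 0.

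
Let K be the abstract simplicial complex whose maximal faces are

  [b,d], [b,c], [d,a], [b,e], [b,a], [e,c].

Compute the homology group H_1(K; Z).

Order the vertices as a < b < c < d < e. Listing each simplex with vertices in this order, K has dimension 1 with simplices:

  0-simplices (5): a, b, c, d, e
  1-simplices (6): ab, ad, bc, bd, be, ce

Hence C_0 ≅ Z^5, C_1 ≅ Z^6.

∂_1: C_1 → C_0 is given by ∂[p,q] = [q] − [p]. For instance
  ∂ab = b − a.
The 5×6 boundary matrix has rank 4 and Smith normal form diag(1,1,1,1).

From H_k ≅ ker(∂_k) / im(∂_{k+1}) we obtain:

  H_1: rank ker ∂_1 − rank ∂_2 = (6 − 4) − 0 = 2, and there is no ∂_2, so H_1 ≅ Z^2.

H_1 ≅ Z^2.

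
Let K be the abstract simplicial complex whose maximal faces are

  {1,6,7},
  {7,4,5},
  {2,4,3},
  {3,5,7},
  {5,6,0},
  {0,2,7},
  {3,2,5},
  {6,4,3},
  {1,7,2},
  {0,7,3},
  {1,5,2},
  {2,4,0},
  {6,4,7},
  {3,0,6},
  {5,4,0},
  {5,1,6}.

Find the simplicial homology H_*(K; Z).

Take the total order 0 < 1 < 2 < 3 < 4 < 5 < 6 < 7 on the vertex set. Then K (dimension 2) consists of the simplices:

  0-simplices (8): [0], [1], [2], [3], [4], [5], [6], [7]
  1-simplices (24): (24 of them)
  2-simplices (16): [0,2,4], [0,2,7], [0,3,6], [0,3,7], [0,4,5], [0,5,6], [1,2,5], [1,2,7], [1,5,6], [1,6,7], [2,3,4], [2,3,5], [3,4,6], [3,5,7], [4,5,7], [4,6,7]

Hence C_0 ≅ Z^8, C_1 ≅ Z^24, C_2 ≅ Z^16.

∂_1: C_1 → C_0 is given by ∂[p,q] = [q] − [p].
The resulting 8×24 matrix has rank 7, and its Smith normal form has invariant factors (1,1,1,1,1,1,1).

The boundary map ∂_2: C_2 → C_1 maps a triangle to the signed sum of its edges. For instance
  ∂[0,2,4] = [2,4] − [0,4] + [0,2],
  ∂[0,4,5] = [4,5] − [0,5] + [0,4].
This gives a 24×16 integer matrix of rank 15; reducing to Smith normal form yields diagonal entries (1,1,1,1,1,1,1,1,1,1,1,1,1,1,1).

Reading off H_k = ker ∂_k / im ∂_{k+1}:

  H_0: rank C_0 − rank ∂_1 = 8 − 7 = 1, and the invariant factors of ∂_1 are all 1, so H_0 = Z.
  H_1: rank ker ∂_1 − rank ∂_2 = (24 − 7) − 15 = 2, and the invariant factors of ∂_2 are all 1, so H_1 = Z^2.
  H_2: rank ker ∂_2 − rank ∂_3 = (16 − 15) − 0 = 1, and there is no ∂_3, so H_2 = Z.

H_0 = Z,  H_1 = Z^2,  H_2 = Z.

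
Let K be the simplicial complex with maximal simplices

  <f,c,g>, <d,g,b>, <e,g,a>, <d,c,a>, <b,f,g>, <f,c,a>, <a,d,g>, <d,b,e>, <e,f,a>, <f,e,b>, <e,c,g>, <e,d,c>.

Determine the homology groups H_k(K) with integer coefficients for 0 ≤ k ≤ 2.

H_0 = Z,  H_1 = Z_2,  H_2 = 0.

Take the total order a < b < c < d < e < f < g on the vertex set. Then K (dimension 2) consists of the simplices:

  0-simplices (7): a, b, c, d, e, f, g
  1-simplices (18): ac, ad, ae, af, ag, bd, be, bf, bg, cd, ce, cf, cg, de, dg, ef, eg, fg
  2-simplices (12): acd, acf, adg, aef, aeg, bde, bdg, bef, bfg, cde, ceg, cfg

giving chain groups C_0 ≅ Z^7, C_1 ≅ Z^18, C_2 ≅ Z^12.

Boundary ∂_1: C_1 → C_0 is given by ∂[p,q] = [q] − [p]. For instance
  ∂fg = g − f.
This gives a 7×18 integer matrix of rank 6; reducing to Smith normal form yields diagonal entries (1,1,1,1,1,1).

∂_2: C_2 → C_1 maps a triangle to the signed sum of its edges. For instance
  ∂aeg = eg − ag + ae,
  ∂aef = ef − af + ae.
As a 18×12 matrix over Z this has rank 12, with invariant factors (1,1,1,1,1,1,1,1,1,1,1,2).

From H_k ≅ ker(∂_k) / im(∂_{k+1}) we obtain:

  H_0: rank C_0 − rank ∂_1 = 7 − 6 = 1, and the invariant factors of ∂_1 are all 1, so H_0 ≅ Z.
  H_1: rank ker ∂_1 − rank ∂_2 = (18 − 6) − 12 = 0, and ∂_2 has invariant factor 2 > 1, so H_1 ≅ Z_2.
  H_2: rank ker ∂_2 − rank ∂_3 = (12 − 12) − 0 = 0, and there is no ∂_3, so H_2 ≅ 0.

(K is a triangulation of the real projective plane RP^2.)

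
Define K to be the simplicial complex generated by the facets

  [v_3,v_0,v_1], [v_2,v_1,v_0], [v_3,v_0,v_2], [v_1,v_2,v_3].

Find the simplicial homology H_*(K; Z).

Fix the vertex order v_0 < v_1 < v_2 < v_3 and write every simplex with vertices in increasing order. Then dim K = 2 and the simplices of K are:

  0-simplices (4): [v_0], [v_1], [v_2], [v_3]
  1-simplices (6): [v_0,v_1], [v_0,v_2], [v_0,v_3], [v_1,v_2], [v_1,v_3], [v_2,v_3]
  2-simplices (4): [v_0,v_1,v_2], [v_0,v_1,v_3], [v_0,v_2,v_3], [v_1,v_2,v_3]

Hence C_0 ≅ Z^4, C_1 ≅ Z^6, C_2 ≅ Z^4.

∂_1: C_1 → C_0 maps an edge to its endpoints' difference, ∂[p,q] = q − p. For instance
  ∂[v_1,v_2] = [v_2] − [v_1].
As a 4×6 matrix over Z this has rank 3, with invariant factors (1,1,1).

Boundary ∂_2: C_2 → C_1 acts by ∂[p,q,r] = [q,r] − [p,r] + [p,q]. For instance
  ∂[v_0,v_2,v_3] = [v_2,v_3] − [v_0,v_3] + [v_0,v_2],
  ∂[v_1,v_2,v_3] = [v_2,v_3] − [v_1,v_3] + [v_1,v_2].
The 6×4 boundary matrix has rank 3 and Smith normal form diag(1,1,1).

Reading off H_k = ker ∂_k / im ∂_{k+1}:

  H_0: rank C_0 − rank ∂_1 = 4 − 3 = 1, and the invariant factors of ∂_1 are all 1, so H_0 = Z.
  H_1: rank ker ∂_1 − rank ∂_2 = (6 − 3) − 3 = 0, and the invariant factors of ∂_2 are all 1, so H_1 = 0.
  H_2: rank ker ∂_2 − rank ∂_3 = (4 − 3) − 0 = 1, and there is no ∂_3, so H_2 = Z.

H_0 ≅ Z,  H_1 = 0,  H_2 ≅ Z.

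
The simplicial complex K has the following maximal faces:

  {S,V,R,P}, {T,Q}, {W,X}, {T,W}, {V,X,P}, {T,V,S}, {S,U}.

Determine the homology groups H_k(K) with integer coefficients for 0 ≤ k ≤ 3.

Take the total order P < Q < R < S < T < U < V < W < X on the vertex set. Then K (dimension 3) consists of the simplices:

  0-simplices (9): P, Q, R, S, T, U, V, W, X
  1-simplices (14): PR, PS, PV, PX, QT, RS, RV, ST, SU, SV, TV, TW, VX, WX
  2-simplices (6): PRS, PRV, PSV, PVX, RSV, STV
  3-simplices (1): PRSV

giving chain groups C_0 ≅ Z^9, C_1 ≅ Z^14, C_2 ≅ Z^6, C_3 ≅ Z^1.

∂_1: C_1 → C_0 sends each edge [p,q] (with p < q) to q − p.
This gives a 9×14 integer matrix of rank 8; reducing to Smith normal form yields diagonal entries (1,1,1,1,1,1,1,1).

∂_2: C_2 → C_1 acts by ∂[p,q,r] = [q,r] − [p,r] + [p,q]. For instance
  ∂PRV = RV − PV + PR,
  ∂RSV = SV − RV + RS.
The 14×6 boundary matrix has rank 5 and Smith normal form diag(1,1,1,1,1).

∂_3: C_3 → C_2 sends each 3-simplex σ to the alternating sum Σ_i (−1)^i (σ with its i-th vertex removed). For instance
  ∂PRSV = RSV − PSV + PRV − PRS.
The 6×1 boundary matrix has rank 1 and Smith normal form diag(1).

Computing H_k = (kernel of ∂_k) / (image of ∂_{k+1}):

  H_0: rank C_0 − rank ∂_1 = 9 − 8 = 1, and the invariant factors of ∂_1 are all 1, so H_0 ≅ Z.
  H_1: rank ker ∂_1 − rank ∂_2 = (14 − 8) − 5 = 1, and the invariant factors of ∂_2 are all 1, so H_1 ≅ Z.
  H_2: rank ker ∂_2 − rank ∂_3 = (6 − 5) − 1 = 0, and the invariant factors of ∂_3 are all 1, so H_2 ≅ 0.
  H_3: rank ker ∂_3 − rank ∂_4 = (1 − 1) − 0 = 0, and there is no ∂_4, so H_3 ≅ 0.

As a check, the Euler characteristic is 9 − 14 + 6 − 1 = 0, which agrees with 1 − 1 + 0 − 0 = 0.

H_0 = Z,  H_1 = Z,  H_2 = 0,  H_3 = 0.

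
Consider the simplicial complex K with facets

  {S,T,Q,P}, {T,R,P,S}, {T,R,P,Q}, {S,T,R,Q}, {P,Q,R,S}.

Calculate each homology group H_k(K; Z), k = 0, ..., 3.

We work with the vertex ordering P < Q < R < S < T. The simplices of K, each written with vertices in increasing order, are:

  0-simplices (5): P, Q, R, S, T
  1-simplices (10): PQ, PR, PS, PT, QR, QS, QT, RS, RT, ST
  2-simplices (10): PQR, PQS, PQT, PRS, PRT, PST, QRS, QRT, QST, RST
  3-simplices (5): PQRS, PQRT, PQST, PRST, QRST

Hence C_0 ≅ Z^5, C_1 ≅ Z^10, C_2 ≅ Z^10, C_3 ≅ Z^5.

Boundary ∂_1: C_1 → C_0 is given by ∂[p,q] = [q] − [p].
The 5×10 boundary matrix has rank 4 and Smith normal form diag(1,1,1,1).

∂_2: C_2 → C_1 sends each 2-simplex [p,q,r] to [q,r] − [p,r] + [p,q]. For instance
  ∂QST = ST − QT + QS,
  ∂RST = ST − RT + RS.
The resulting 10×10 matrix has rank 6, and its Smith normal form has invariant factors (1,1,1,1,1,1).

∂_3: C_3 → C_2 sends each 3-simplex σ to the alternating sum Σ_i (−1)^i (σ with its i-th vertex removed). For instance
  ∂PQRS = QRS − PRS + PQS − PQR,
  ∂QRST = RST − QST + QRT − QRS.
This gives a 10×5 integer matrix of rank 4; reducing to Smith normal form yields diagonal entries (1,1,1,1).

Computing H_k = (kernel of ∂_k) / (image of ∂_{k+1}):

  H_0: rank C_0 − rank ∂_1 = 5 − 4 = 1, and the invariant factors of ∂_1 are all 1, so H_0 = Z.
  H_1: rank ker ∂_1 − rank ∂_2 = (10 − 4) − 6 = 0, and the invariant factors of ∂_2 are all 1, so H_1 = 0.
  H_2: rank ker ∂_2 − rank ∂_3 = (10 − 6) − 4 = 0, and the invariant factors of ∂_3 are all 1, so H_2 = 0.
  H_3: rank ker ∂_3 − rank ∂_4 = (5 − 4) − 0 = 1, and there is no ∂_4, so H_3 = Z.

(K is a triangulation of the 3-sphere S^3.)

H_0 = Z,  H_1 = 0,  H_2 = 0,  H_3 = Z.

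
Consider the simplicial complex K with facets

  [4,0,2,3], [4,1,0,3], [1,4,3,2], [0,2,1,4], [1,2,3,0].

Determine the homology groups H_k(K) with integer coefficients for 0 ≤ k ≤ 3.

H_0 = Z,  H_1 = 0,  H_2 = 0,  H_3 = Z.

We work with the vertex ordering 0 < 1 < 2 < 3 < 4. The simplices of K, each written with vertices in increasing order, are:

  0-simplices (5): [0], [1], [2], [3], [4]
  1-simplices (10): [0,1], [0,2], [0,3], [0,4], [1,2], [1,3], [1,4], [2,3], [2,4], [3,4]
  2-simplices (10): [0,1,2], [0,1,3], [0,1,4], [0,2,3], [0,2,4], [0,3,4], [1,2,3], [1,2,4], [1,3,4], [2,3,4]
  3-simplices (5): [0,1,2,3], [0,1,2,4], [0,1,3,4], [0,2,3,4], [1,2,3,4]

Hence C_0 ≅ Z^5, C_1 ≅ Z^10, C_2 ≅ Z^10, C_3 ≅ Z^5.

Boundary ∂_1: C_1 → C_0 sends each edge [p,q] (with p < q) to q − p. For instance
  ∂[0,2] = [2] − [0].
As a 5×10 matrix over Z this has rank 4, with invariant factors (1,1,1,1).

The boundary map ∂_2: C_2 → C_1 sends each 2-simplex [p,q,r] to [q,r] − [p,r] + [p,q]. For instance
  ∂[0,3,4] = [3,4] − [0,4] + [0,3],
  ∂[0,1,4] = [1,4] − [0,4] + [0,1].
As a 10×10 matrix over Z this has rank 6, with invariant factors (1,1,1,1,1,1).

Boundary ∂_3: C_3 → C_2 sends each 3-simplex σ to the alternating sum Σ_i (−1)^i (σ with its i-th vertex removed). For instance
  ∂[0,2,3,4] = [2,3,4] − [0,3,4] + [0,2,4] − [0,2,3],
  ∂[0,1,3,4] = [1,3,4] − [0,3,4] + [0,1,4] − [0,1,3].
The resulting 10×5 matrix has rank 4, and its Smith normal form has invariant factors (1,1,1,1).

Computing H_k = (kernel of ∂_k) / (image of ∂_{k+1}):

  H_0: rank C_0 − rank ∂_1 = 5 − 4 = 1, and the invariant factors of ∂_1 are all 1, so H_0 ≅ Z.
  H_1: rank ker ∂_1 − rank ∂_2 = (10 − 4) − 6 = 0, and the invariant factors of ∂_2 are all 1, so H_1 ≅ 0.
  H_2: rank ker ∂_2 − rank ∂_3 = (10 − 6) − 4 = 0, and the invariant factors of ∂_3 are all 1, so H_2 ≅ 0.
  H_3: rank ker ∂_3 − rank ∂_4 = (5 − 4) − 0 = 1, and there is no ∂_4, so H_3 ≅ Z.

(K is a triangulation of the 3-sphere S^3.)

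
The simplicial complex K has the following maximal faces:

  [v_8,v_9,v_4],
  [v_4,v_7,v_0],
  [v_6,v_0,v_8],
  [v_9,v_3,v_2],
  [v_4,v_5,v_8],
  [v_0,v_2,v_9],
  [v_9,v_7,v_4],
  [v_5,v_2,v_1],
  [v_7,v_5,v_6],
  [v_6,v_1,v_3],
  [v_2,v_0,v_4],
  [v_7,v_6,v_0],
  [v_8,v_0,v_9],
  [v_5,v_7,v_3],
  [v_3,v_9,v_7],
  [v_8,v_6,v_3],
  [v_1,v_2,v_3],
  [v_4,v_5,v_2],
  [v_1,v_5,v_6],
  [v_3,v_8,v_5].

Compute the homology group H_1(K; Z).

Order the vertices as v_0 < v_1 < v_2 < v_3 < v_4 < v_5 < v_6 < v_7 < v_8 < v_9. Listing each simplex with vertices in this order, K has dimension 2 with simplices:

  0-simplices (10): [v_0], [v_1], [v_2], [v_3], [v_4], [v_5], [v_6], [v_7], [v_8], [v_9]
  1-simplices (30): (30 of them)
  2-simplices (20): (20 of them)

so the chain groups are C_0 ≅ Z^10, C_1 ≅ Z^30, C_2 ≅ Z^20.

∂_1: C_1 → C_0 maps an edge to its endpoints' difference, ∂[p,q] = q − p. For instance
  ∂[v_6,v_8] = [v_8] − [v_6].
The 10×30 boundary matrix has rank 9 and Smith normal form diag(1,1,1,1,1,1,1,1,1).

Boundary ∂_2: C_2 → C_1 maps a triangle to the signed sum of its edges. For instance
  ∂[v_1,v_3,v_6] = [v_3,v_6] − [v_1,v_6] + [v_1,v_3],
  ∂[v_0,v_2,v_9] = [v_2,v_9] − [v_0,v_9] + [v_0,v_2].
The 30×20 boundary matrix has rank 20 and Smith normal form diag(1,1,1,1,1,1,1,1,1,1,1,1,1,1,1,1,1,1,1,2).

Now H_k = ker ∂_k / im ∂_{k+1}, so:

  H_1: rank ker ∂_1 − rank ∂_2 = (30 − 9) − 20 = 1, and ∂_2 has invariant factor 2 > 1, so H_1 ≅ Z ⊕ Z/2Z.

H_1 = Z ⊕ Z/2Z.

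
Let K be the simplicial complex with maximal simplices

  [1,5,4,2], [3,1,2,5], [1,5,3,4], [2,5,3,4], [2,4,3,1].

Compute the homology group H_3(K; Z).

H_3 = Z.

K has 5 vertices, 10 edges, 10 triangles, 5 3-simplices.
rank ∂_3 = 4, rank ∂_4 = 0 ⇒ b_3 = 5 − 4 − 0 = 1. So H_3 = Z.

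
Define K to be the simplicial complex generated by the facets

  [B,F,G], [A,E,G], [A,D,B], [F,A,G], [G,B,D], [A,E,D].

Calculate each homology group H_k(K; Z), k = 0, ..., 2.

H_0 = Z,  H_1 = Z,  H_2 = 0.

Order the vertices as A < B < D < E < F < G. Listing each simplex with vertices in this order, K has dimension 2 with simplices:

  0-simplices (6): A, B, D, E, F, G
  1-simplices (12): AB, AD, AE, AF, AG, BD, BF, BG, DE, DG, EG, FG
  2-simplices (6): ABD, ADE, AEG, AFG, BDG, BFG

giving chain groups C_0 ≅ Z^6, C_1 ≅ Z^12, C_2 ≅ Z^6.

The boundary map ∂_1: C_1 → C_0 is given by ∂[p,q] = [q] − [p].
As a 6×12 matrix over Z this has rank 5, with invariant factors (1,1,1,1,1).

The boundary map ∂_2: C_2 → C_1 sends each 2-simplex [p,q,r] to [q,r] − [p,r] + [p,q]. For instance
  ∂AFG = FG − AG + AF,
  ∂ADE = DE − AE + AD.
This gives a 12×6 integer matrix of rank 6; reducing to Smith normal form yields diagonal entries (1,1,1,1,1,1).

Now H_k = ker ∂_k / im ∂_{k+1}, so:

  H_0: rank C_0 − rank ∂_1 = 6 − 5 = 1, and the invariant factors of ∂_1 are all 1, so H_0 = Z.
  H_1: rank ker ∂_1 − rank ∂_2 = (12 − 5) − 6 = 1, and the invariant factors of ∂_2 are all 1, so H_1 = Z.
  H_2: rank ker ∂_2 − rank ∂_3 = (6 − 6) − 0 = 0, and there is no ∂_3, so H_2 = 0.

As a check, the Euler characteristic is 6 − 12 + 6 = 0, which agrees with 1 − 1 + 0 = 0.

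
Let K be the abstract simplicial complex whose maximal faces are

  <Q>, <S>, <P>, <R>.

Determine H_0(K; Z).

We work with the vertex ordering P < Q < R < S. The simplices of K, each written with vertices in increasing order, are:

  0-simplices (4): P, Q, R, S

giving chain groups C_0 ≅ Z^4.

From H_k ≅ ker(∂_k) / im(∂_{k+1}) we obtain:

  H_0: rank C_0 − rank ∂_1 = 4 − 0 = 4, and there is no ∂_1, so H_0 ≅ Z^4.

(K is a triangulation of a set of 4 points.)

H_0 ≅ Z^4.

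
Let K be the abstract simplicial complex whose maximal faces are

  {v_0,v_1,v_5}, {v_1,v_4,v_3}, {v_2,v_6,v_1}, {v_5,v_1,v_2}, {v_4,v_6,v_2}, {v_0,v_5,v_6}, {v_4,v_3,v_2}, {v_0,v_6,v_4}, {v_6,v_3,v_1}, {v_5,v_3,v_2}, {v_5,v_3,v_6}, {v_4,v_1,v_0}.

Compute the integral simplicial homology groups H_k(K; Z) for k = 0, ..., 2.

H_0 ≅ Z,  H_1 ≅ Z/2,  H_2 = 0.

We work with the vertex ordering v_0 < v_1 < v_2 < v_3 < v_4 < v_5 < v_6. The simplices of K, each written with vertices in increasing order, are:

  0-simplices (7): [v_0], [v_1], [v_2], [v_3], [v_4], [v_5], [v_6]
  1-simplices (18): (18 of them)
  2-simplices (12): (12 of them)

Hence C_0 ≅ Z^7, C_1 ≅ Z^18, C_2 ≅ Z^12.

∂_1: C_1 → C_0 is given by ∂[p,q] = [q] − [p].
The 7×18 boundary matrix has rank 6 and Smith normal form diag(1,1,1,1,1,1).

The boundary map ∂_2: C_2 → C_1 sends each 2-simplex [p,q,r] to [q,r] − [p,r] + [p,q]. For instance
  ∂[v_2,v_3,v_5] = [v_3,v_5] − [v_2,v_5] + [v_2,v_3],
  ∂[v_1,v_2,v_6] = [v_2,v_6] − [v_1,v_6] + [v_1,v_2].
The resulting 18×12 matrix has rank 12, and its Smith normal form has invariant factors (1,1,1,1,1,1,1,1,1,1,1,2).

Now H_k = ker ∂_k / im ∂_{k+1}, so:

  H_0: rank C_0 − rank ∂_1 = 7 − 6 = 1, and the invariant factors of ∂_1 are all 1, so H_0 = Z.
  H_1: rank ker ∂_1 − rank ∂_2 = (18 − 6) − 12 = 0, and ∂_2 has invariant factor 2 > 1, so H_1 = Z/2.
  H_2: rank ker ∂_2 − rank ∂_3 = (12 − 12) − 0 = 0, and there is no ∂_3, so H_2 = 0.

As a check, the Euler characteristic is 7 − 18 + 12 = 1, which agrees with 1 − 0 + 0 = 1.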